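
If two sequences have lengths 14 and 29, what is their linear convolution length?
Linear/full convolution length: m + n - 1 = 14 + 29 - 1 = 42

42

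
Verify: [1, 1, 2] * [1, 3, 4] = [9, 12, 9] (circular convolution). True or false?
Recompute circular convolution of [1, 1, 2] and [1, 3, 4]: y[0] = 1×1 + 1×4 + 2×3 = 11; y[1] = 1×3 + 1×1 + 2×4 = 12; y[2] = 1×4 + 1×3 + 2×1 = 9 → [11, 12, 9]. Compare to given [9, 12, 9]: they differ at index 0: given 9, correct 11, so answer: No

No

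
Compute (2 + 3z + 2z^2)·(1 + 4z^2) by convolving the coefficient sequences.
Ascending coefficients: a = [2, 3, 2], b = [1, 0, 4]. c[0] = 2×1 = 2; c[1] = 2×0 + 3×1 = 3; c[2] = 2×4 + 3×0 + 2×1 = 10; c[3] = 3×4 + 2×0 = 12; c[4] = 2×4 = 8. Result coefficients: [2, 3, 10, 12, 8] → 2 + 3z + 10z^2 + 12z^3 + 8z^4

2 + 3z + 10z^2 + 12z^3 + 8z^4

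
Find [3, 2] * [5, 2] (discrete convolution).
y[0] = 3×5 = 15; y[1] = 3×2 + 2×5 = 16; y[2] = 2×2 = 4

[15, 16, 4]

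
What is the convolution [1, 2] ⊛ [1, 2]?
y[0] = 1×1 = 1; y[1] = 1×2 + 2×1 = 4; y[2] = 2×2 = 4

[1, 4, 4]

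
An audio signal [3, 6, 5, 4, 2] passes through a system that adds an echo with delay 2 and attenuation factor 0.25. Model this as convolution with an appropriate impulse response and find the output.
Direct-path + delayed-attenuated-path model → impulse response h = [1, 0, 0.25] (1 at lag 0, 0.25 at lag 2). Output y[n] = x[n] + 0.25·x[n - 2] (with x[n] = 0 outside 0..4): y[0] = 3 + 0.25×0 = 3; y[1] = 6 + 0.25×0 = 6; y[2] = 5 + 0.25×3 = 5.75; y[3] = 4 + 0.25×6 = 5.5; y[4] = 2 + 0.25×5 = 3.25; y[5] = 0 + 0.25×4 = 1.0; y[6] = 0 + 0.25×2 = 0.5. So y = [3, 6, 5.75, 5.5, 3.25, 1.0, 0.5]

[3, 6, 5.75, 5.5, 3.25, 1.0, 0.5]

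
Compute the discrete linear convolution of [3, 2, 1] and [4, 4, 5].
y[0] = 3×4 = 12; y[1] = 3×4 + 2×4 = 20; y[2] = 3×5 + 2×4 + 1×4 = 27; y[3] = 2×5 + 1×4 = 14; y[4] = 1×5 = 5

[12, 20, 27, 14, 5]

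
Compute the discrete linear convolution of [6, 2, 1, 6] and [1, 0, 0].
y[0] = 6×1 = 6; y[1] = 6×0 + 2×1 = 2; y[2] = 6×0 + 2×0 + 1×1 = 1; y[3] = 2×0 + 1×0 + 6×1 = 6; y[4] = 1×0 + 6×0 = 0; y[5] = 6×0 = 0

[6, 2, 1, 6, 0, 0]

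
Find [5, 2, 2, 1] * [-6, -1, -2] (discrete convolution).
y[0] = 5×-6 = -30; y[1] = 5×-1 + 2×-6 = -17; y[2] = 5×-2 + 2×-1 + 2×-6 = -24; y[3] = 2×-2 + 2×-1 + 1×-6 = -12; y[4] = 2×-2 + 1×-1 = -5; y[5] = 1×-2 = -2

[-30, -17, -24, -12, -5, -2]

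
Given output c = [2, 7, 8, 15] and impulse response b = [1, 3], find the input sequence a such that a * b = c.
Deconvolve c=[2, 7, 8, 15] by b=[1, 3]. Since b[0]=1, solve forward: a[0] = c[0] / 1 = 2; a[1] = (c[1] - 2×3) / 1 = 1; a[2] = (c[2] - 1×3) / 1 = 5. So a = [2, 1, 5]. Check by forward convolution: c[0] = 2×1 = 2; c[1] = 2×3 + 1×1 = 7; c[2] = 1×3 + 5×1 = 8; c[3] = 5×3 = 15

[2, 1, 5]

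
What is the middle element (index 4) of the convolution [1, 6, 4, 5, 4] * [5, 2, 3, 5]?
Use y[k] = Σ_i a[i]·b[k-i] at k=4. y[4] = 6×5 + 4×3 + 5×2 + 4×5 = 72

72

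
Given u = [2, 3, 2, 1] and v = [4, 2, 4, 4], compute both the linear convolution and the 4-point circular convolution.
Linear: y_lin[0] = 2×4 = 8; y_lin[1] = 2×2 + 3×4 = 16; y_lin[2] = 2×4 + 3×2 + 2×4 = 22; y_lin[3] = 2×4 + 3×4 + 2×2 + 1×4 = 28; y_lin[4] = 3×4 + 2×4 + 1×2 = 22; y_lin[5] = 2×4 + 1×4 = 12; y_lin[6] = 1×4 = 4 → [8, 16, 22, 28, 22, 12, 4]. Circular (length 4): y[0] = 2×4 + 3×4 + 2×4 + 1×2 = 30; y[1] = 2×2 + 3×4 + 2×4 + 1×4 = 28; y[2] = 2×4 + 3×2 + 2×4 + 1×4 = 26; y[3] = 2×4 + 3×4 + 2×2 + 1×4 = 28 → [30, 28, 26, 28]

Linear: [8, 16, 22, 28, 22, 12, 4], Circular: [30, 28, 26, 28]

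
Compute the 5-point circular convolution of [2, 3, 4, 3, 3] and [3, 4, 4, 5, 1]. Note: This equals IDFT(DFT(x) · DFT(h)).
Either evaluate y[k] = Σ_j x[j]·h[(k-j) mod 5] directly, or use IDFT(DFT(x) · DFT(h)). y[0] = 2×3 + 3×1 + 4×5 + 3×4 + 3×4 = 53; y[1] = 2×4 + 3×3 + 4×1 + 3×5 + 3×4 = 48; y[2] = 2×4 + 3×4 + 4×3 + 3×1 + 3×5 = 50; y[3] = 2×5 + 3×4 + 4×4 + 3×3 + 3×1 = 50; y[4] = 2×1 + 3×5 + 4×4 + 3×4 + 3×3 = 54. Result: [53, 48, 50, 50, 54]

[53, 48, 50, 50, 54]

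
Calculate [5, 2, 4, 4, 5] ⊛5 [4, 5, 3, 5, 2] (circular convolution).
Use y[k] = Σ_j s[j]·t[(k-j) mod 5]. y[0] = 5×4 + 2×2 + 4×5 + 4×3 + 5×5 = 81; y[1] = 5×5 + 2×4 + 4×2 + 4×5 + 5×3 = 76; y[2] = 5×3 + 2×5 + 4×4 + 4×2 + 5×5 = 74; y[3] = 5×5 + 2×3 + 4×5 + 4×4 + 5×2 = 77; y[4] = 5×2 + 2×5 + 4×3 + 4×5 + 5×4 = 72. Result: [81, 76, 74, 77, 72]

[81, 76, 74, 77, 72]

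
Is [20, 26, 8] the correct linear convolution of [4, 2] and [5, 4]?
Recompute linear convolution of [4, 2] and [5, 4]: y[0] = 4×5 = 20; y[1] = 4×4 + 2×5 = 26; y[2] = 2×4 = 8 → [20, 26, 8]. Given [20, 26, 8] matches, so answer: Yes

Yes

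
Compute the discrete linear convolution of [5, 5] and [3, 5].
y[0] = 5×3 = 15; y[1] = 5×5 + 5×3 = 40; y[2] = 5×5 = 25

[15, 40, 25]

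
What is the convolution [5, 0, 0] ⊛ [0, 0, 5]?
y[0] = 5×0 = 0; y[1] = 5×0 + 0×0 = 0; y[2] = 5×5 + 0×0 + 0×0 = 25; y[3] = 0×5 + 0×0 = 0; y[4] = 0×5 = 0

[0, 0, 25, 0, 0]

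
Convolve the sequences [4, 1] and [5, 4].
y[0] = 4×5 = 20; y[1] = 4×4 + 1×5 = 21; y[2] = 1×4 = 4

[20, 21, 4]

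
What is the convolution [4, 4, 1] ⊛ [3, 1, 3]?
y[0] = 4×3 = 12; y[1] = 4×1 + 4×3 = 16; y[2] = 4×3 + 4×1 + 1×3 = 19; y[3] = 4×3 + 1×1 = 13; y[4] = 1×3 = 3

[12, 16, 19, 13, 3]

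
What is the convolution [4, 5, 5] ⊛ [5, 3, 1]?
y[0] = 4×5 = 20; y[1] = 4×3 + 5×5 = 37; y[2] = 4×1 + 5×3 + 5×5 = 44; y[3] = 5×1 + 5×3 = 20; y[4] = 5×1 = 5

[20, 37, 44, 20, 5]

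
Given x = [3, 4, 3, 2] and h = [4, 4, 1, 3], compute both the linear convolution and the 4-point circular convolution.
Linear: y_lin[0] = 3×4 = 12; y_lin[1] = 3×4 + 4×4 = 28; y_lin[2] = 3×1 + 4×4 + 3×4 = 31; y_lin[3] = 3×3 + 4×1 + 3×4 + 2×4 = 33; y_lin[4] = 4×3 + 3×1 + 2×4 = 23; y_lin[5] = 3×3 + 2×1 = 11; y_lin[6] = 2×3 = 6 → [12, 28, 31, 33, 23, 11, 6]. Circular (length 4): y[0] = 3×4 + 4×3 + 3×1 + 2×4 = 35; y[1] = 3×4 + 4×4 + 3×3 + 2×1 = 39; y[2] = 3×1 + 4×4 + 3×4 + 2×3 = 37; y[3] = 3×3 + 4×1 + 3×4 + 2×4 = 33 → [35, 39, 37, 33]

Linear: [12, 28, 31, 33, 23, 11, 6], Circular: [35, 39, 37, 33]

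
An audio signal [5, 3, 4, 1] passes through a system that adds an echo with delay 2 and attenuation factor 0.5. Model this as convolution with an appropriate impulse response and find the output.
Direct-path + delayed-attenuated-path model → impulse response h = [1, 0, 0.5] (1 at lag 0, 0.5 at lag 2). Output y[n] = x[n] + 0.5·x[n - 2] (with x[n] = 0 outside 0..3): y[0] = 5 + 0.5×0 = 5; y[1] = 3 + 0.5×0 = 3; y[2] = 4 + 0.5×5 = 6.5; y[3] = 1 + 0.5×3 = 2.5; y[4] = 0 + 0.5×4 = 2.0; y[5] = 0 + 0.5×1 = 0.5. So y = [5, 3, 6.5, 2.5, 2.0, 0.5]

[5, 3, 6.5, 2.5, 2.0, 0.5]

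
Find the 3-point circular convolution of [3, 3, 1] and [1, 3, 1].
Use y[k] = Σ_j u[j]·v[(k-j) mod 3]. y[0] = 3×1 + 3×1 + 1×3 = 9; y[1] = 3×3 + 3×1 + 1×1 = 13; y[2] = 3×1 + 3×3 + 1×1 = 13. Result: [9, 13, 13]

[9, 13, 13]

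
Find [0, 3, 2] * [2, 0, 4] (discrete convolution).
y[0] = 0×2 = 0; y[1] = 0×0 + 3×2 = 6; y[2] = 0×4 + 3×0 + 2×2 = 4; y[3] = 3×4 + 2×0 = 12; y[4] = 2×4 = 8

[0, 6, 4, 12, 8]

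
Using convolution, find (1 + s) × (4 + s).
Ascending coefficients: a = [1, 1], b = [4, 1]. c[0] = 1×4 = 4; c[1] = 1×1 + 1×4 = 5; c[2] = 1×1 = 1. Result coefficients: [4, 5, 1] → 4 + 5s + s^2

4 + 5s + s^2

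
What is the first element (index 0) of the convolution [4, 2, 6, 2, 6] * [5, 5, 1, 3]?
Use y[k] = Σ_i a[i]·b[k-i] at k=0. y[0] = 4×5 = 20

20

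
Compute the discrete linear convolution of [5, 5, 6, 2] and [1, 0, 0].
y[0] = 5×1 = 5; y[1] = 5×0 + 5×1 = 5; y[2] = 5×0 + 5×0 + 6×1 = 6; y[3] = 5×0 + 6×0 + 2×1 = 2; y[4] = 6×0 + 2×0 = 0; y[5] = 2×0 = 0

[5, 5, 6, 2, 0, 0]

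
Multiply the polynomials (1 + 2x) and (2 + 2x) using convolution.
Ascending coefficients: a = [1, 2], b = [2, 2]. c[0] = 1×2 = 2; c[1] = 1×2 + 2×2 = 6; c[2] = 2×2 = 4. Result coefficients: [2, 6, 4] → 2 + 6x + 4x^2

2 + 6x + 4x^2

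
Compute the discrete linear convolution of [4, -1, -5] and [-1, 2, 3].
y[0] = 4×-1 = -4; y[1] = 4×2 + -1×-1 = 9; y[2] = 4×3 + -1×2 + -5×-1 = 15; y[3] = -1×3 + -5×2 = -13; y[4] = -5×3 = -15

[-4, 9, 15, -13, -15]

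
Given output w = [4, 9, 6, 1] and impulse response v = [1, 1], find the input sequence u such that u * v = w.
Deconvolve w=[4, 9, 6, 1] by v=[1, 1]. Since v[0]=1, solve forward: u[0] = w[0] / 1 = 4; u[1] = (w[1] - 4×1) / 1 = 5; u[2] = (w[2] - 5×1) / 1 = 1. So u = [4, 5, 1]. Check by forward convolution: w[0] = 4×1 = 4; w[1] = 4×1 + 5×1 = 9; w[2] = 5×1 + 1×1 = 6; w[3] = 1×1 = 1

[4, 5, 1]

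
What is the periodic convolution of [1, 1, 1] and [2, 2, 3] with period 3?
Use y[k] = Σ_j s[j]·t[(k-j) mod 3]. y[0] = 1×2 + 1×3 + 1×2 = 7; y[1] = 1×2 + 1×2 + 1×3 = 7; y[2] = 1×3 + 1×2 + 1×2 = 7. Result: [7, 7, 7]

[7, 7, 7]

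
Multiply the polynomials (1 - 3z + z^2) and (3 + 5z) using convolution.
Ascending coefficients: a = [1, -3, 1], b = [3, 5]. c[0] = 1×3 = 3; c[1] = 1×5 + -3×3 = -4; c[2] = -3×5 + 1×3 = -12; c[3] = 1×5 = 5. Result coefficients: [3, -4, -12, 5] → 3 - 4z - 12z^2 + 5z^3

3 - 4z - 12z^2 + 5z^3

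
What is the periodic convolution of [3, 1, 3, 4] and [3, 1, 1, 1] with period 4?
Use y[k] = Σ_j x[j]·h[(k-j) mod 4]. y[0] = 3×3 + 1×1 + 3×1 + 4×1 = 17; y[1] = 3×1 + 1×3 + 3×1 + 4×1 = 13; y[2] = 3×1 + 1×1 + 3×3 + 4×1 = 17; y[3] = 3×1 + 1×1 + 3×1 + 4×3 = 19. Result: [17, 13, 17, 19]

[17, 13, 17, 19]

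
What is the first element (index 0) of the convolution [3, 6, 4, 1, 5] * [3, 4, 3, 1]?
Use y[k] = Σ_i a[i]·b[k-i] at k=0. y[0] = 3×3 = 9

9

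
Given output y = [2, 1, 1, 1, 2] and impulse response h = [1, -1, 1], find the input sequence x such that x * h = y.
Deconvolve y=[2, 1, 1, 1, 2] by h=[1, -1, 1]. Since h[0]=1, solve forward: x[0] = y[0] / 1 = 2; x[1] = (y[1] - 2×-1) / 1 = 3; x[2] = (y[2] - 3×-1 - 2×1) / 1 = 2. So x = [2, 3, 2]. Check by forward convolution: y[0] = 2×1 = 2; y[1] = 2×-1 + 3×1 = 1; y[2] = 2×1 + 3×-1 + 2×1 = 1; y[3] = 3×1 + 2×-1 = 1; y[4] = 2×1 = 2

[2, 3, 2]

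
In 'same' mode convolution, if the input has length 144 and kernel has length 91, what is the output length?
'Same' mode returns an output with the same length as the input: 144

144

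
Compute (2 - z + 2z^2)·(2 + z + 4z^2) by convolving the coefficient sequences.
Ascending coefficients: a = [2, -1, 2], b = [2, 1, 4]. c[0] = 2×2 = 4; c[1] = 2×1 + -1×2 = 0; c[2] = 2×4 + -1×1 + 2×2 = 11; c[3] = -1×4 + 2×1 = -2; c[4] = 2×4 = 8. Result coefficients: [4, 0, 11, -2, 8] → 4 + 11z^2 - 2z^3 + 8z^4

4 + 11z^2 - 2z^3 + 8z^4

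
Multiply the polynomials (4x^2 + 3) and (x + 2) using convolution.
Ascending coefficients: a = [3, 0, 4], b = [2, 1]. c[0] = 3×2 = 6; c[1] = 3×1 + 0×2 = 3; c[2] = 0×1 + 4×2 = 8; c[3] = 4×1 = 4. Result coefficients: [6, 3, 8, 4] → 4x^3 + 8x^2 + 3x + 6

4x^3 + 8x^2 + 3x + 6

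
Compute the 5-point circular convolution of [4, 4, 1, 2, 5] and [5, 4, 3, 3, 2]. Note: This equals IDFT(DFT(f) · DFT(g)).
Either evaluate y[k] = Σ_j f[j]·g[(k-j) mod 5] directly, or use IDFT(DFT(f) · DFT(g)). y[0] = 4×5 + 4×2 + 1×3 + 2×3 + 5×4 = 57; y[1] = 4×4 + 4×5 + 1×2 + 2×3 + 5×3 = 59; y[2] = 4×3 + 4×4 + 1×5 + 2×2 + 5×3 = 52; y[3] = 4×3 + 4×3 + 1×4 + 2×5 + 5×2 = 48; y[4] = 4×2 + 4×3 + 1×3 + 2×4 + 5×5 = 56. Result: [57, 59, 52, 48, 56]

[57, 59, 52, 48, 56]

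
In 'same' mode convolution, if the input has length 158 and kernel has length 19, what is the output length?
'Same' mode returns an output with the same length as the input: 158

158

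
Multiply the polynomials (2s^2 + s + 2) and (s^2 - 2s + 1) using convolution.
Ascending coefficients: a = [2, 1, 2], b = [1, -2, 1]. c[0] = 2×1 = 2; c[1] = 2×-2 + 1×1 = -3; c[2] = 2×1 + 1×-2 + 2×1 = 2; c[3] = 1×1 + 2×-2 = -3; c[4] = 2×1 = 2. Result coefficients: [2, -3, 2, -3, 2] → 2s^4 - 3s^3 + 2s^2 - 3s + 2

2s^4 - 3s^3 + 2s^2 - 3s + 2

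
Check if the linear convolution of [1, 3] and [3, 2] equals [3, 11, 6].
Recompute linear convolution of [1, 3] and [3, 2]: y[0] = 1×3 = 3; y[1] = 1×2 + 3×3 = 11; y[2] = 3×2 = 6 → [3, 11, 6]. Given [3, 11, 6] matches, so answer: Yes

Yes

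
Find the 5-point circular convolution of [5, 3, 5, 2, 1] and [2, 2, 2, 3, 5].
Use y[k] = Σ_j a[j]·b[(k-j) mod 5]. y[0] = 5×2 + 3×5 + 5×3 + 2×2 + 1×2 = 46; y[1] = 5×2 + 3×2 + 5×5 + 2×3 + 1×2 = 49; y[2] = 5×2 + 3×2 + 5×2 + 2×5 + 1×3 = 39; y[3] = 5×3 + 3×2 + 5×2 + 2×2 + 1×5 = 40; y[4] = 5×5 + 3×3 + 5×2 + 2×2 + 1×2 = 50. Result: [46, 49, 39, 40, 50]

[46, 49, 39, 40, 50]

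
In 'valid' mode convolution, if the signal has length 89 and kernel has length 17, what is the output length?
'Valid' mode counts only positions where the kernel fully overlaps the signal: m - n + 1 = 89 - 17 + 1 = 73

73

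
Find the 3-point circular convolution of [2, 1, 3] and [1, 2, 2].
Use y[k] = Σ_j x[j]·h[(k-j) mod 3]. y[0] = 2×1 + 1×2 + 3×2 = 10; y[1] = 2×2 + 1×1 + 3×2 = 11; y[2] = 2×2 + 1×2 + 3×1 = 9. Result: [10, 11, 9]

[10, 11, 9]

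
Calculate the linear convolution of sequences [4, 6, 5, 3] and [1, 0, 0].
y[0] = 4×1 = 4; y[1] = 4×0 + 6×1 = 6; y[2] = 4×0 + 6×0 + 5×1 = 5; y[3] = 6×0 + 5×0 + 3×1 = 3; y[4] = 5×0 + 3×0 = 0; y[5] = 3×0 = 0

[4, 6, 5, 3, 0, 0]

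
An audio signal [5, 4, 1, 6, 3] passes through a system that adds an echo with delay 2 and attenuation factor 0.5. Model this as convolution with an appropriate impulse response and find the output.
Direct-path + delayed-attenuated-path model → impulse response h = [1, 0, 0.5] (1 at lag 0, 0.5 at lag 2). Output y[n] = x[n] + 0.5·x[n - 2] (with x[n] = 0 outside 0..4): y[0] = 5 + 0.5×0 = 5; y[1] = 4 + 0.5×0 = 4; y[2] = 1 + 0.5×5 = 3.5; y[3] = 6 + 0.5×4 = 8.0; y[4] = 3 + 0.5×1 = 3.5; y[5] = 0 + 0.5×6 = 3.0; y[6] = 0 + 0.5×3 = 1.5. So y = [5, 4, 3.5, 8.0, 3.5, 3.0, 1.5]

[5, 4, 3.5, 8.0, 3.5, 3.0, 1.5]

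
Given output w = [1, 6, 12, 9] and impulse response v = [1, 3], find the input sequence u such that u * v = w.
Deconvolve w=[1, 6, 12, 9] by v=[1, 3]. Since v[0]=1, solve forward: u[0] = w[0] / 1 = 1; u[1] = (w[1] - 1×3) / 1 = 3; u[2] = (w[2] - 3×3) / 1 = 3. So u = [1, 3, 3]. Check by forward convolution: w[0] = 1×1 = 1; w[1] = 1×3 + 3×1 = 6; w[2] = 3×3 + 3×1 = 12; w[3] = 3×3 = 9

[1, 3, 3]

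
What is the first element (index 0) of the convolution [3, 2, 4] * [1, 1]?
Use y[k] = Σ_i a[i]·b[k-i] at k=0. y[0] = 3×1 = 3

3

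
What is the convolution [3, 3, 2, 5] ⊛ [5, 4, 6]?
y[0] = 3×5 = 15; y[1] = 3×4 + 3×5 = 27; y[2] = 3×6 + 3×4 + 2×5 = 40; y[3] = 3×6 + 2×4 + 5×5 = 51; y[4] = 2×6 + 5×4 = 32; y[5] = 5×6 = 30

[15, 27, 40, 51, 32, 30]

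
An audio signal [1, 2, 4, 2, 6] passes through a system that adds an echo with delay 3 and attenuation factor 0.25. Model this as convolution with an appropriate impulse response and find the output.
Direct-path + delayed-attenuated-path model → impulse response h = [1, 0, 0, 0.25] (1 at lag 0, 0.25 at lag 3). Output y[n] = x[n] + 0.25·x[n - 3] (with x[n] = 0 outside 0..4): y[0] = 1 + 0.25×0 = 1; y[1] = 2 + 0.25×0 = 2; y[2] = 4 + 0.25×0 = 4; y[3] = 2 + 0.25×1 = 2.25; y[4] = 6 + 0.25×2 = 6.5; y[5] = 0 + 0.25×4 = 1.0; y[6] = 0 + 0.25×2 = 0.5; y[7] = 0 + 0.25×6 = 1.5. So y = [1, 2, 4, 2.25, 6.5, 1.0, 0.5, 1.5]

[1, 2, 4, 2.25, 6.5, 1.0, 0.5, 1.5]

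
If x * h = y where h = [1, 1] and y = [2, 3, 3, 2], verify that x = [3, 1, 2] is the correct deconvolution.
Forward-compute [3, 1, 2] * [1, 1]: y[0] = 3×1 = 3; y[1] = 3×1 + 1×1 = 4; y[2] = 1×1 + 2×1 = 3; y[3] = 2×1 = 2 → [3, 4, 3, 2]. Does not match given y = [2, 3, 3, 2].

Not verified. [3, 1, 2] * [1, 1] = [3, 4, 3, 2], which differs from [2, 3, 3, 2] at index 0.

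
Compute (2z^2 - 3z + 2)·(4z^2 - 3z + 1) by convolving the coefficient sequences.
Ascending coefficients: a = [2, -3, 2], b = [1, -3, 4]. c[0] = 2×1 = 2; c[1] = 2×-3 + -3×1 = -9; c[2] = 2×4 + -3×-3 + 2×1 = 19; c[3] = -3×4 + 2×-3 = -18; c[4] = 2×4 = 8. Result coefficients: [2, -9, 19, -18, 8] → 8z^4 - 18z^3 + 19z^2 - 9z + 2

8z^4 - 18z^3 + 19z^2 - 9z + 2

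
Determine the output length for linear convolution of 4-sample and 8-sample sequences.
Linear/full convolution length: m + n - 1 = 4 + 8 - 1 = 11

11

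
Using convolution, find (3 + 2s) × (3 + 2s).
Ascending coefficients: a = [3, 2], b = [3, 2]. c[0] = 3×3 = 9; c[1] = 3×2 + 2×3 = 12; c[2] = 2×2 = 4. Result coefficients: [9, 12, 4] → 9 + 12s + 4s^2

9 + 12s + 4s^2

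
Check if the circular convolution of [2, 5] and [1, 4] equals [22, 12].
Recompute circular convolution of [2, 5] and [1, 4]: y[0] = 2×1 + 5×4 = 22; y[1] = 2×4 + 5×1 = 13 → [22, 13]. Compare to given [22, 12]: they differ at index 1: given 12, correct 13, so answer: No

No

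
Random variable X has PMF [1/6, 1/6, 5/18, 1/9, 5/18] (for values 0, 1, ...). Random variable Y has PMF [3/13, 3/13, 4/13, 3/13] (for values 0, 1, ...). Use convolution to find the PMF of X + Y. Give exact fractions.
P(X+Y=k) = Σ_i P(X=i)·P(Y=k-i) — a convolution of [1/6, 1/6, 5/18, 1/9, 5/18] and [3/13, 3/13, 4/13, 3/13]. P(X+Y=0) = (1/6)×(3/13) = 1/26; P(X+Y=1) = (1/6)×(3/13) + (1/6)×(3/13) = 1/26 + 1/26 = 1/13; P(X+Y=2) = (1/6)×(4/13) + (1/6)×(3/13) + (5/18)×(3/13) = 2/39 + 1/26 + 5/78 = 2/13; P(X+Y=3) = (1/6)×(3/13) + (1/6)×(4/13) + (5/18)×(3/13) + (1/9)×(3/13) = 1/26 + 2/39 + 5/78 + 1/39 = 7/39; P(X+Y=4) = (1/6)×(3/13) + (5/18)×(4/13) + (1/9)×(3/13) + (5/18)×(3/13) = 1/26 + 10/117 + 1/39 + 5/78 = 25/117; P(X+Y=5) = (5/18)×(3/13) + (1/9)×(4/13) + (5/18)×(3/13) = 5/78 + 4/117 + 5/78 = 19/117; P(X+Y=6) = (1/9)×(3/13) + (5/18)×(4/13) = 1/39 + 10/117 = 1/9; P(X+Y=7) = (5/18)×(3/13) = 5/78. PMF: [1/26, 1/13, 2/13, 7/39, 25/117, 19/117, 1/9, 5/78] (sums to 1 ✓)

[1/26, 1/13, 2/13, 7/39, 25/117, 19/117, 1/9, 5/78]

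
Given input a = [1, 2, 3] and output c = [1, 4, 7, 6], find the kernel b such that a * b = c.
Output length 4 = len(a) + len(b) - 1 ⇒ len(b) = 2. Solve b forward using b[k] = (c[k] - Σ_{i≥1} a[i]·b[k-i]) / a[0]: b[0] = c[0] / a[0] = 1 / 1 = 1; b[1] = (c[1] - 2×1) / a[0] = (4 - 2×1) / 1 = 2. So b = [1, 2]. Forward-check [1, 2, 3] * [1, 2]: c[0] = 1×1 = 1; c[1] = 1×2 + 2×1 = 4; c[2] = 2×2 + 3×1 = 7; c[3] = 3×2 = 6 → [1, 4, 7, 6] ✓

[1, 2]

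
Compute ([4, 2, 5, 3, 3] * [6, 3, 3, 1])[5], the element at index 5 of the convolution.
Use y[k] = Σ_i a[i]·b[k-i] at k=5. y[5] = 5×1 + 3×3 + 3×3 = 23

23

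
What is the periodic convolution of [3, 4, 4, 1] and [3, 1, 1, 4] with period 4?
Use y[k] = Σ_j u[j]·v[(k-j) mod 4]. y[0] = 3×3 + 4×4 + 4×1 + 1×1 = 30; y[1] = 3×1 + 4×3 + 4×4 + 1×1 = 32; y[2] = 3×1 + 4×1 + 4×3 + 1×4 = 23; y[3] = 3×4 + 4×1 + 4×1 + 1×3 = 23. Result: [30, 32, 23, 23]

[30, 32, 23, 23]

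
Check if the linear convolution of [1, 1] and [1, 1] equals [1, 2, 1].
Recompute linear convolution of [1, 1] and [1, 1]: y[0] = 1×1 = 1; y[1] = 1×1 + 1×1 = 2; y[2] = 1×1 = 1 → [1, 2, 1]. Given [1, 2, 1] matches, so answer: Yes

Yes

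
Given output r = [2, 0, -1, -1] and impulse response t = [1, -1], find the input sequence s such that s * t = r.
Deconvolve r=[2, 0, -1, -1] by t=[1, -1]. Since t[0]=1, solve forward: s[0] = r[0] / 1 = 2; s[1] = (r[1] - 2×-1) / 1 = 2; s[2] = (r[2] - 2×-1) / 1 = 1. So s = [2, 2, 1]. Check by forward convolution: r[0] = 2×1 = 2; r[1] = 2×-1 + 2×1 = 0; r[2] = 2×-1 + 1×1 = -1; r[3] = 1×-1 = -1

[2, 2, 1]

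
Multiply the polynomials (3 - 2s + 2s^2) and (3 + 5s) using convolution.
Ascending coefficients: a = [3, -2, 2], b = [3, 5]. c[0] = 3×3 = 9; c[1] = 3×5 + -2×3 = 9; c[2] = -2×5 + 2×3 = -4; c[3] = 2×5 = 10. Result coefficients: [9, 9, -4, 10] → 9 + 9s - 4s^2 + 10s^3

9 + 9s - 4s^2 + 10s^3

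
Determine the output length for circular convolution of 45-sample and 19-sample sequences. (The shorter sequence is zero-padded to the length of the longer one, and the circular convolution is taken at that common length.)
Circular convolution (zero-padding the shorter input) has length max(m, n) = max(45, 19) = 45

45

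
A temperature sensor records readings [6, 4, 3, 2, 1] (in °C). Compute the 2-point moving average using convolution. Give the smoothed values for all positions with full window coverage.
2-point moving average kernel = [1, 1]. Apply in 'valid' mode (full window coverage): avg[0] = (6 + 4) / 2 = 5.0; avg[1] = (4 + 3) / 2 = 3.5; avg[2] = (3 + 2) / 2 = 2.5; avg[3] = (2 + 1) / 2 = 1.5. Smoothed values: [5.0, 3.5, 2.5, 1.5]

[5.0, 3.5, 2.5, 1.5]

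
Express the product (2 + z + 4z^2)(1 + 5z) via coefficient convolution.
Ascending coefficients: a = [2, 1, 4], b = [1, 5]. c[0] = 2×1 = 2; c[1] = 2×5 + 1×1 = 11; c[2] = 1×5 + 4×1 = 9; c[3] = 4×5 = 20. Result coefficients: [2, 11, 9, 20] → 2 + 11z + 9z^2 + 20z^3

2 + 11z + 9z^2 + 20z^3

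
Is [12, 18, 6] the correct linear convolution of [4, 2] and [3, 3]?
Recompute linear convolution of [4, 2] and [3, 3]: y[0] = 4×3 = 12; y[1] = 4×3 + 2×3 = 18; y[2] = 2×3 = 6 → [12, 18, 6]. Given [12, 18, 6] matches, so answer: Yes

Yes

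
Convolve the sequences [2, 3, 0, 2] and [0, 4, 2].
y[0] = 2×0 = 0; y[1] = 2×4 + 3×0 = 8; y[2] = 2×2 + 3×4 + 0×0 = 16; y[3] = 3×2 + 0×4 + 2×0 = 6; y[4] = 0×2 + 2×4 = 8; y[5] = 2×2 = 4

[0, 8, 16, 6, 8, 4]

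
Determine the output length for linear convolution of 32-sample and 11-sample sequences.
Linear/full convolution length: m + n - 1 = 32 + 11 - 1 = 42

42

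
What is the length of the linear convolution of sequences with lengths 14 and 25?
Linear/full convolution length: m + n - 1 = 14 + 25 - 1 = 38

38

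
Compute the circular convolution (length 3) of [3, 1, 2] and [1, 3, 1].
Use y[k] = Σ_j a[j]·b[(k-j) mod 3]. y[0] = 3×1 + 1×1 + 2×3 = 10; y[1] = 3×3 + 1×1 + 2×1 = 12; y[2] = 3×1 + 1×3 + 2×1 = 8. Result: [10, 12, 8]

[10, 12, 8]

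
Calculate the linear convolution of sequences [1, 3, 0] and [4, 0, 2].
y[0] = 1×4 = 4; y[1] = 1×0 + 3×4 = 12; y[2] = 1×2 + 3×0 + 0×4 = 2; y[3] = 3×2 + 0×0 = 6; y[4] = 0×2 = 0

[4, 12, 2, 6, 0]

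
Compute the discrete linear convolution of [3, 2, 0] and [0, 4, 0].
y[0] = 3×0 = 0; y[1] = 3×4 + 2×0 = 12; y[2] = 3×0 + 2×4 + 0×0 = 8; y[3] = 2×0 + 0×4 = 0; y[4] = 0×0 = 0

[0, 12, 8, 0, 0]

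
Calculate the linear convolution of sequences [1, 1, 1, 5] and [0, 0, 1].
y[0] = 1×0 = 0; y[1] = 1×0 + 1×0 = 0; y[2] = 1×1 + 1×0 + 1×0 = 1; y[3] = 1×1 + 1×0 + 5×0 = 1; y[4] = 1×1 + 5×0 = 1; y[5] = 5×1 = 5

[0, 0, 1, 1, 1, 5]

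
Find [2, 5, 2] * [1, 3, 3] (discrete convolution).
y[0] = 2×1 = 2; y[1] = 2×3 + 5×1 = 11; y[2] = 2×3 + 5×3 + 2×1 = 23; y[3] = 5×3 + 2×3 = 21; y[4] = 2×3 = 6

[2, 11, 23, 21, 6]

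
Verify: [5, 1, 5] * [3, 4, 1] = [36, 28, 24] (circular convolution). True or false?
Recompute circular convolution of [5, 1, 5] and [3, 4, 1]: y[0] = 5×3 + 1×1 + 5×4 = 36; y[1] = 5×4 + 1×3 + 5×1 = 28; y[2] = 5×1 + 1×4 + 5×3 = 24 → [36, 28, 24]. Given [36, 28, 24] matches, so answer: Yes

Yes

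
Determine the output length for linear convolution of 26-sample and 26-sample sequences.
Linear/full convolution length: m + n - 1 = 26 + 26 - 1 = 51

51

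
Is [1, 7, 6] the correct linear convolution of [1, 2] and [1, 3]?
Recompute linear convolution of [1, 2] and [1, 3]: y[0] = 1×1 = 1; y[1] = 1×3 + 2×1 = 5; y[2] = 2×3 = 6 → [1, 5, 6]. Compare to given [1, 7, 6]: they differ at index 1: given 7, correct 5, so answer: No

No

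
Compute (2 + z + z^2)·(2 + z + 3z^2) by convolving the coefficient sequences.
Ascending coefficients: a = [2, 1, 1], b = [2, 1, 3]. c[0] = 2×2 = 4; c[1] = 2×1 + 1×2 = 4; c[2] = 2×3 + 1×1 + 1×2 = 9; c[3] = 1×3 + 1×1 = 4; c[4] = 1×3 = 3. Result coefficients: [4, 4, 9, 4, 3] → 4 + 4z + 9z^2 + 4z^3 + 3z^4

4 + 4z + 9z^2 + 4z^3 + 3z^4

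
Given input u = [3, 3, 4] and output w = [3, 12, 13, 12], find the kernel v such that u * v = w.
Output length 4 = len(u) + len(v) - 1 ⇒ len(v) = 2. Solve v forward using v[k] = (w[k] - Σ_{i≥1} u[i]·v[k-i]) / u[0]: v[0] = w[0] / u[0] = 3 / 3 = 1; v[1] = (w[1] - 3×1) / u[0] = (12 - 3×1) / 3 = 3. So v = [1, 3]. Forward-check [3, 3, 4] * [1, 3]: w[0] = 3×1 = 3; w[1] = 3×3 + 3×1 = 12; w[2] = 3×3 + 4×1 = 13; w[3] = 4×3 = 12 → [3, 12, 13, 12] ✓

[1, 3]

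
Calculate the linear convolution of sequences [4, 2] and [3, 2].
y[0] = 4×3 = 12; y[1] = 4×2 + 2×3 = 14; y[2] = 2×2 = 4

[12, 14, 4]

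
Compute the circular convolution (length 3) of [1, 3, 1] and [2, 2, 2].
Use y[k] = Σ_j a[j]·b[(k-j) mod 3]. y[0] = 1×2 + 3×2 + 1×2 = 10; y[1] = 1×2 + 3×2 + 1×2 = 10; y[2] = 1×2 + 3×2 + 1×2 = 10. Result: [10, 10, 10]

[10, 10, 10]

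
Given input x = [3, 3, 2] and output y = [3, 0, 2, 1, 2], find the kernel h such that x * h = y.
Output length 5 = len(x) + len(h) - 1 ⇒ len(h) = 3. Solve h forward using h[k] = (y[k] - Σ_{i≥1} x[i]·h[k-i]) / x[0]: h[0] = y[0] / x[0] = 3 / 3 = 1; h[1] = (y[1] - 3×1) / x[0] = (0 - 3×1) / 3 = -1; h[2] = (y[2] - 3×-1 - 2×1) / x[0] = (2 - 3×-1 - 2×1) / 3 = 1. So h = [1, -1, 1]. Forward-check [3, 3, 2] * [1, -1, 1]: y[0] = 3×1 = 3; y[1] = 3×-1 + 3×1 = 0; y[2] = 3×1 + 3×-1 + 2×1 = 2; y[3] = 3×1 + 2×-1 = 1; y[4] = 2×1 = 2 → [3, 0, 2, 1, 2] ✓

[1, -1, 1]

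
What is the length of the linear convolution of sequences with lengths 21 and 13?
Linear/full convolution length: m + n - 1 = 21 + 13 - 1 = 33

33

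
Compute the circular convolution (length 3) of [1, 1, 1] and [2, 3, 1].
Use y[k] = Σ_j x[j]·h[(k-j) mod 3]. y[0] = 1×2 + 1×1 + 1×3 = 6; y[1] = 1×3 + 1×2 + 1×1 = 6; y[2] = 1×1 + 1×3 + 1×2 = 6. Result: [6, 6, 6]

[6, 6, 6]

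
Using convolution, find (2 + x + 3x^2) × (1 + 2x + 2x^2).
Ascending coefficients: a = [2, 1, 3], b = [1, 2, 2]. c[0] = 2×1 = 2; c[1] = 2×2 + 1×1 = 5; c[2] = 2×2 + 1×2 + 3×1 = 9; c[3] = 1×2 + 3×2 = 8; c[4] = 3×2 = 6. Result coefficients: [2, 5, 9, 8, 6] → 2 + 5x + 9x^2 + 8x^3 + 6x^4

2 + 5x + 9x^2 + 8x^3 + 6x^4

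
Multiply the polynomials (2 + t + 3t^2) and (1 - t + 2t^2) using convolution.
Ascending coefficients: a = [2, 1, 3], b = [1, -1, 2]. c[0] = 2×1 = 2; c[1] = 2×-1 + 1×1 = -1; c[2] = 2×2 + 1×-1 + 3×1 = 6; c[3] = 1×2 + 3×-1 = -1; c[4] = 3×2 = 6. Result coefficients: [2, -1, 6, -1, 6] → 2 - t + 6t^2 - t^3 + 6t^4

2 - t + 6t^2 - t^3 + 6t^4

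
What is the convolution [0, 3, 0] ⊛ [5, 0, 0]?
y[0] = 0×5 = 0; y[1] = 0×0 + 3×5 = 15; y[2] = 0×0 + 3×0 + 0×5 = 0; y[3] = 3×0 + 0×0 = 0; y[4] = 0×0 = 0

[0, 15, 0, 0, 0]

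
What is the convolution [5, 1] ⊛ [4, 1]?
y[0] = 5×4 = 20; y[1] = 5×1 + 1×4 = 9; y[2] = 1×1 = 1

[20, 9, 1]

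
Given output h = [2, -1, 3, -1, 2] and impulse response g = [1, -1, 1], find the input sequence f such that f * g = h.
Deconvolve h=[2, -1, 3, -1, 2] by g=[1, -1, 1]. Since g[0]=1, solve forward: f[0] = h[0] / 1 = 2; f[1] = (h[1] - 2×-1) / 1 = 1; f[2] = (h[2] - 1×-1 - 2×1) / 1 = 2. So f = [2, 1, 2]. Check by forward convolution: h[0] = 2×1 = 2; h[1] = 2×-1 + 1×1 = -1; h[2] = 2×1 + 1×-1 + 2×1 = 3; h[3] = 1×1 + 2×-1 = -1; h[4] = 2×1 = 2

[2, 1, 2]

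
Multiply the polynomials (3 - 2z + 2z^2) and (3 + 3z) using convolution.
Ascending coefficients: a = [3, -2, 2], b = [3, 3]. c[0] = 3×3 = 9; c[1] = 3×3 + -2×3 = 3; c[2] = -2×3 + 2×3 = 0; c[3] = 2×3 = 6. Result coefficients: [9, 3, 0, 6] → 9 + 3z + 6z^3

9 + 3z + 6z^3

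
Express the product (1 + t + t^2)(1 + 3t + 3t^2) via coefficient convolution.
Ascending coefficients: a = [1, 1, 1], b = [1, 3, 3]. c[0] = 1×1 = 1; c[1] = 1×3 + 1×1 = 4; c[2] = 1×3 + 1×3 + 1×1 = 7; c[3] = 1×3 + 1×3 = 6; c[4] = 1×3 = 3. Result coefficients: [1, 4, 7, 6, 3] → 1 + 4t + 7t^2 + 6t^3 + 3t^4

1 + 4t + 7t^2 + 6t^3 + 3t^4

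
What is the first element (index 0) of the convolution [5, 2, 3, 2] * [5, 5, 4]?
Use y[k] = Σ_i a[i]·b[k-i] at k=0. y[0] = 5×5 = 25

25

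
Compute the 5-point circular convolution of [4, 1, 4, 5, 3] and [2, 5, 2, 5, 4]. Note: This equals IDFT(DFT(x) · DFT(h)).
Either evaluate y[k] = Σ_j x[j]·h[(k-j) mod 5] directly, or use IDFT(DFT(x) · DFT(h)). y[0] = 4×2 + 1×4 + 4×5 + 5×2 + 3×5 = 57; y[1] = 4×5 + 1×2 + 4×4 + 5×5 + 3×2 = 69; y[2] = 4×2 + 1×5 + 4×2 + 5×4 + 3×5 = 56; y[3] = 4×5 + 1×2 + 4×5 + 5×2 + 3×4 = 64; y[4] = 4×4 + 1×5 + 4×2 + 5×5 + 3×2 = 60. Result: [57, 69, 56, 64, 60]

[57, 69, 56, 64, 60]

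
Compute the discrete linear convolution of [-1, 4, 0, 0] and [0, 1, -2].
y[0] = -1×0 = 0; y[1] = -1×1 + 4×0 = -1; y[2] = -1×-2 + 4×1 + 0×0 = 6; y[3] = 4×-2 + 0×1 + 0×0 = -8; y[4] = 0×-2 + 0×1 = 0; y[5] = 0×-2 = 0

[0, -1, 6, -8, 0, 0]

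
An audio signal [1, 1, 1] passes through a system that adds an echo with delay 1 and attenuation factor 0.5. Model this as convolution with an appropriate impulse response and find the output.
Direct-path + delayed-attenuated-path model → impulse response h = [1, 0.5] (1 at lag 0, 0.5 at lag 1). Output y[n] = x[n] + 0.5·x[n - 1] (with x[n] = 0 outside 0..2): y[0] = 1 + 0.5×0 = 1; y[1] = 1 + 0.5×1 = 1.5; y[2] = 1 + 0.5×1 = 1.5; y[3] = 0 + 0.5×1 = 0.5. So y = [1, 1.5, 1.5, 0.5]

[1, 1.5, 1.5, 0.5]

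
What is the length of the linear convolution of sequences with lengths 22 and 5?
Linear/full convolution length: m + n - 1 = 22 + 5 - 1 = 26

26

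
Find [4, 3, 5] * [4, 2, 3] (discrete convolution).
y[0] = 4×4 = 16; y[1] = 4×2 + 3×4 = 20; y[2] = 4×3 + 3×2 + 5×4 = 38; y[3] = 3×3 + 5×2 = 19; y[4] = 5×3 = 15

[16, 20, 38, 19, 15]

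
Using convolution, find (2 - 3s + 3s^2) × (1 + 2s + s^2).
Ascending coefficients: a = [2, -3, 3], b = [1, 2, 1]. c[0] = 2×1 = 2; c[1] = 2×2 + -3×1 = 1; c[2] = 2×1 + -3×2 + 3×1 = -1; c[3] = -3×1 + 3×2 = 3; c[4] = 3×1 = 3. Result coefficients: [2, 1, -1, 3, 3] → 2 + s - s^2 + 3s^3 + 3s^4

2 + s - s^2 + 3s^3 + 3s^4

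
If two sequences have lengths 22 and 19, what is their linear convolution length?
Linear/full convolution length: m + n - 1 = 22 + 19 - 1 = 40

40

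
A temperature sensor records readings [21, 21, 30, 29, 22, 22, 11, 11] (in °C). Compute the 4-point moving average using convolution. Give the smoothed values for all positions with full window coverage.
4-point moving average kernel = [1, 1, 1, 1]. Apply in 'valid' mode (full window coverage): avg[0] = (21 + 21 + 30 + 29) / 4 = 25.25; avg[1] = (21 + 30 + 29 + 22) / 4 = 25.5; avg[2] = (30 + 29 + 22 + 22) / 4 = 25.75; avg[3] = (29 + 22 + 22 + 11) / 4 = 21.0; avg[4] = (22 + 22 + 11 + 11) / 4 = 16.5. Smoothed values: [25.25, 25.5, 25.75, 21.0, 16.5]

[25.25, 25.5, 25.75, 21.0, 16.5]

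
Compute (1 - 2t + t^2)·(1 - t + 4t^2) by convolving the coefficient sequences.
Ascending coefficients: a = [1, -2, 1], b = [1, -1, 4]. c[0] = 1×1 = 1; c[1] = 1×-1 + -2×1 = -3; c[2] = 1×4 + -2×-1 + 1×1 = 7; c[3] = -2×4 + 1×-1 = -9; c[4] = 1×4 = 4. Result coefficients: [1, -3, 7, -9, 4] → 1 - 3t + 7t^2 - 9t^3 + 4t^4

1 - 3t + 7t^2 - 9t^3 + 4t^4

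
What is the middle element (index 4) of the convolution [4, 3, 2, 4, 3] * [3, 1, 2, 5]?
Use y[k] = Σ_i a[i]·b[k-i] at k=4. y[4] = 3×5 + 2×2 + 4×1 + 3×3 = 32

32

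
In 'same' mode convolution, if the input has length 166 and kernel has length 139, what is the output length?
'Same' mode returns an output with the same length as the input: 166

166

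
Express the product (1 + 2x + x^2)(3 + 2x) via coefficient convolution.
Ascending coefficients: a = [1, 2, 1], b = [3, 2]. c[0] = 1×3 = 3; c[1] = 1×2 + 2×3 = 8; c[2] = 2×2 + 1×3 = 7; c[3] = 1×2 = 2. Result coefficients: [3, 8, 7, 2] → 3 + 8x + 7x^2 + 2x^3

3 + 8x + 7x^2 + 2x^3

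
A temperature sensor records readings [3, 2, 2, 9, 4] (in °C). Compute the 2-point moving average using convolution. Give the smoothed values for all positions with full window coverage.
2-point moving average kernel = [1, 1]. Apply in 'valid' mode (full window coverage): avg[0] = (3 + 2) / 2 = 2.5; avg[1] = (2 + 2) / 2 = 2.0; avg[2] = (2 + 9) / 2 = 5.5; avg[3] = (9 + 4) / 2 = 6.5. Smoothed values: [2.5, 2.0, 5.5, 6.5]

[2.5, 2.0, 5.5, 6.5]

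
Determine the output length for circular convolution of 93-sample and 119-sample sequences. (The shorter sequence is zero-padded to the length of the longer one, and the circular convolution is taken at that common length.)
Circular convolution (zero-padding the shorter input) has length max(m, n) = max(93, 119) = 119

119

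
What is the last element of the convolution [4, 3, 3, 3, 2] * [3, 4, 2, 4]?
Use y[k] = Σ_i a[i]·b[k-i] at k=7. y[7] = 2×4 = 8

8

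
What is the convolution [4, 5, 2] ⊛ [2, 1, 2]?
y[0] = 4×2 = 8; y[1] = 4×1 + 5×2 = 14; y[2] = 4×2 + 5×1 + 2×2 = 17; y[3] = 5×2 + 2×1 = 12; y[4] = 2×2 = 4

[8, 14, 17, 12, 4]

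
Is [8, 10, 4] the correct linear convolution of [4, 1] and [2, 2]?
Recompute linear convolution of [4, 1] and [2, 2]: y[0] = 4×2 = 8; y[1] = 4×2 + 1×2 = 10; y[2] = 1×2 = 2 → [8, 10, 2]. Compare to given [8, 10, 4]: they differ at index 2: given 4, correct 2, so answer: No

No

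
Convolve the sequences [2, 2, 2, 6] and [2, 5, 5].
y[0] = 2×2 = 4; y[1] = 2×5 + 2×2 = 14; y[2] = 2×5 + 2×5 + 2×2 = 24; y[3] = 2×5 + 2×5 + 6×2 = 32; y[4] = 2×5 + 6×5 = 40; y[5] = 6×5 = 30

[4, 14, 24, 32, 40, 30]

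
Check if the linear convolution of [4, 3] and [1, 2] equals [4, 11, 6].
Recompute linear convolution of [4, 3] and [1, 2]: y[0] = 4×1 = 4; y[1] = 4×2 + 3×1 = 11; y[2] = 3×2 = 6 → [4, 11, 6]. Given [4, 11, 6] matches, so answer: Yes

Yes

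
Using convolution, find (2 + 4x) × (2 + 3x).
Ascending coefficients: a = [2, 4], b = [2, 3]. c[0] = 2×2 = 4; c[1] = 2×3 + 4×2 = 14; c[2] = 4×3 = 12. Result coefficients: [4, 14, 12] → 4 + 14x + 12x^2

4 + 14x + 12x^2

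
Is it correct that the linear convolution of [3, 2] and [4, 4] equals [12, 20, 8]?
Recompute linear convolution of [3, 2] and [4, 4]: y[0] = 3×4 = 12; y[1] = 3×4 + 2×4 = 20; y[2] = 2×4 = 8 → [12, 20, 8]. Given [12, 20, 8] matches, so answer: Yes

Yes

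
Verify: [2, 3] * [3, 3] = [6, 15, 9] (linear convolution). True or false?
Recompute linear convolution of [2, 3] and [3, 3]: y[0] = 2×3 = 6; y[1] = 2×3 + 3×3 = 15; y[2] = 3×3 = 9 → [6, 15, 9]. Given [6, 15, 9] matches, so answer: Yes

Yes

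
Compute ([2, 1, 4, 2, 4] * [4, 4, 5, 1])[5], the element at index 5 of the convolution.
Use y[k] = Σ_i a[i]·b[k-i] at k=5. y[5] = 4×1 + 2×5 + 4×4 = 30

30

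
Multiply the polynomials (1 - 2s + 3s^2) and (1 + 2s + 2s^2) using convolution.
Ascending coefficients: a = [1, -2, 3], b = [1, 2, 2]. c[0] = 1×1 = 1; c[1] = 1×2 + -2×1 = 0; c[2] = 1×2 + -2×2 + 3×1 = 1; c[3] = -2×2 + 3×2 = 2; c[4] = 3×2 = 6. Result coefficients: [1, 0, 1, 2, 6] → 1 + s^2 + 2s^3 + 6s^4

1 + s^2 + 2s^3 + 6s^4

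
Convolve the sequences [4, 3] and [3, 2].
y[0] = 4×3 = 12; y[1] = 4×2 + 3×3 = 17; y[2] = 3×2 = 6

[12, 17, 6]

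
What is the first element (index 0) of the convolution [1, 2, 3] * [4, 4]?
Use y[k] = Σ_i a[i]·b[k-i] at k=0. y[0] = 1×4 = 4

4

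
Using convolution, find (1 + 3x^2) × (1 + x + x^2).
Ascending coefficients: a = [1, 0, 3], b = [1, 1, 1]. c[0] = 1×1 = 1; c[1] = 1×1 + 0×1 = 1; c[2] = 1×1 + 0×1 + 3×1 = 4; c[3] = 0×1 + 3×1 = 3; c[4] = 3×1 = 3. Result coefficients: [1, 1, 4, 3, 3] → 1 + x + 4x^2 + 3x^3 + 3x^4

1 + x + 4x^2 + 3x^3 + 3x^4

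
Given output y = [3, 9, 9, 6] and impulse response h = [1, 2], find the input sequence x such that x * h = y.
Deconvolve y=[3, 9, 9, 6] by h=[1, 2]. Since h[0]=1, solve forward: x[0] = y[0] / 1 = 3; x[1] = (y[1] - 3×2) / 1 = 3; x[2] = (y[2] - 3×2) / 1 = 3. So x = [3, 3, 3]. Check by forward convolution: y[0] = 3×1 = 3; y[1] = 3×2 + 3×1 = 9; y[2] = 3×2 + 3×1 = 9; y[3] = 3×2 = 6

[3, 3, 3]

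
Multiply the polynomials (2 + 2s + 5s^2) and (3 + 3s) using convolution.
Ascending coefficients: a = [2, 2, 5], b = [3, 3]. c[0] = 2×3 = 6; c[1] = 2×3 + 2×3 = 12; c[2] = 2×3 + 5×3 = 21; c[3] = 5×3 = 15. Result coefficients: [6, 12, 21, 15] → 6 + 12s + 21s^2 + 15s^3

6 + 12s + 21s^2 + 15s^3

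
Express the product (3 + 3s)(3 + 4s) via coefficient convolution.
Ascending coefficients: a = [3, 3], b = [3, 4]. c[0] = 3×3 = 9; c[1] = 3×4 + 3×3 = 21; c[2] = 3×4 = 12. Result coefficients: [9, 21, 12] → 9 + 21s + 12s^2

9 + 21s + 12s^2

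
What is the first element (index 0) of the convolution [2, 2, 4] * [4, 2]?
Use y[k] = Σ_i a[i]·b[k-i] at k=0. y[0] = 2×4 = 8

8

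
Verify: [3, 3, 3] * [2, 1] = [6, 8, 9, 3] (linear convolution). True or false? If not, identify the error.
Recompute linear convolution of [3, 3, 3] and [2, 1]: y[0] = 3×2 = 6; y[1] = 3×1 + 3×2 = 9; y[2] = 3×1 + 3×2 = 9; y[3] = 3×1 = 3 → [6, 9, 9, 3]. Compare to given [6, 8, 9, 3]: they differ at index 1: given 8, correct 9, so answer: No

No. Error at index 1: given 8, correct 9.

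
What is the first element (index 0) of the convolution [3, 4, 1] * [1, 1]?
Use y[k] = Σ_i a[i]·b[k-i] at k=0. y[0] = 3×1 = 3

3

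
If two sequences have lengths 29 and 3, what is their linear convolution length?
Linear/full convolution length: m + n - 1 = 29 + 3 - 1 = 31

31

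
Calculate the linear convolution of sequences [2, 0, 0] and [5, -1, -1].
y[0] = 2×5 = 10; y[1] = 2×-1 + 0×5 = -2; y[2] = 2×-1 + 0×-1 + 0×5 = -2; y[3] = 0×-1 + 0×-1 = 0; y[4] = 0×-1 = 0

[10, -2, -2, 0, 0]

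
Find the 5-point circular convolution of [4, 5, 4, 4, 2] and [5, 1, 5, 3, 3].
Use y[k] = Σ_j u[j]·v[(k-j) mod 5]. y[0] = 4×5 + 5×3 + 4×3 + 4×5 + 2×1 = 69; y[1] = 4×1 + 5×5 + 4×3 + 4×3 + 2×5 = 63; y[2] = 4×5 + 5×1 + 4×5 + 4×3 + 2×3 = 63; y[3] = 4×3 + 5×5 + 4×1 + 4×5 + 2×3 = 67; y[4] = 4×3 + 5×3 + 4×5 + 4×1 + 2×5 = 61. Result: [69, 63, 63, 67, 61]

[69, 63, 63, 67, 61]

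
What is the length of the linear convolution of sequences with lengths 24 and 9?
Linear/full convolution length: m + n - 1 = 24 + 9 - 1 = 32

32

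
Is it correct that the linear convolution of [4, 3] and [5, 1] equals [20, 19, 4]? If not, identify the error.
Recompute linear convolution of [4, 3] and [5, 1]: y[0] = 4×5 = 20; y[1] = 4×1 + 3×5 = 19; y[2] = 3×1 = 3 → [20, 19, 3]. Compare to given [20, 19, 4]: they differ at index 2: given 4, correct 3, so answer: No

No. Error at index 2: given 4, correct 3.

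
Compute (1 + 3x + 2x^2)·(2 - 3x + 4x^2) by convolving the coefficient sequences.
Ascending coefficients: a = [1, 3, 2], b = [2, -3, 4]. c[0] = 1×2 = 2; c[1] = 1×-3 + 3×2 = 3; c[2] = 1×4 + 3×-3 + 2×2 = -1; c[3] = 3×4 + 2×-3 = 6; c[4] = 2×4 = 8. Result coefficients: [2, 3, -1, 6, 8] → 2 + 3x - x^2 + 6x^3 + 8x^4

2 + 3x - x^2 + 6x^3 + 8x^4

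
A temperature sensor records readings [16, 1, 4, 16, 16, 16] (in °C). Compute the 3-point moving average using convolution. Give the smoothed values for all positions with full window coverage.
3-point moving average kernel = [1, 1, 1]. Apply in 'valid' mode (full window coverage): avg[0] = (16 + 1 + 4) / 3 = 7.0; avg[1] = (1 + 4 + 16) / 3 = 7.0; avg[2] = (4 + 16 + 16) / 3 = 12.0; avg[3] = (16 + 16 + 16) / 3 = 16.0. Smoothed values: [7.0, 7.0, 12.0, 16.0]

[7.0, 7.0, 12.0, 16.0]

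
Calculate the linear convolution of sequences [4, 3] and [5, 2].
y[0] = 4×5 = 20; y[1] = 4×2 + 3×5 = 23; y[2] = 3×2 = 6

[20, 23, 6]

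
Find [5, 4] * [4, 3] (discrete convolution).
y[0] = 5×4 = 20; y[1] = 5×3 + 4×4 = 31; y[2] = 4×3 = 12

[20, 31, 12]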